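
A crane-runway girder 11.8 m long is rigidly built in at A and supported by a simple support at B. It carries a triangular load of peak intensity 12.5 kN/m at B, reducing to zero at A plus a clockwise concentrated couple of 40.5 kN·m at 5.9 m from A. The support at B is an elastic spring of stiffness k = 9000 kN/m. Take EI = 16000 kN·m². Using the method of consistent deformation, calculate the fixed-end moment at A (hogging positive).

Choose R_B as the redundant. The primary structure is the cantilever fixed at A.
Primary-structure tip deflection at B by superposition:
  triangular load, peak 12.5 at the free end: 11w₀L⁴/(120EI) = 22215/EI
  clockwise couple 40.5 at a = 5.9: M₀a(2L − a)/(2EI) = 2115/EI
  δ_0 = 24330/EI
Flexibility coefficient — unit upward force at B: δ_{BB} = L³/(3EI) = 547.7/EI.
With EI = 16000 kN·m²: δ_0 = 1.5206 m and δ_{BB} = 0.03423 m/kN.
Compatibility — the spring shortens by R_B/k under the reaction it provides: δ_0 − R_B·δ_{BB} = R_B/k. With 1/k = 0.000111 m/kN, R_B = δ_0 / (δ_{BB} + 1/k) = 1.5206 / (0.03423 + 0.000111) = 44.28 kN.
Moment equilibrium about A: M_A = Σ(load moments about A) − R_B·L = 620.7 − 44.28×11.8 = 98.16 kN·m.

M_A = 98.16 kN·m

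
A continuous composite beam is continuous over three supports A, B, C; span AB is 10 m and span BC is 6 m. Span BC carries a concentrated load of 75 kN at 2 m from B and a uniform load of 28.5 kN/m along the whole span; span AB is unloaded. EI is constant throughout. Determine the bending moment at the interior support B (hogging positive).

Release continuity at B by inserting a hinge; the redundant is the internal moment M_B. The primary structure is two simply-supported spans AB and BC.
Discontinuity in slope at B on the released structure — sum the simple-span end rotations:
  span BC: point load 75 at a = 2: Pab(L + b)/(6LEI) = 166.7/EI
  span BC: UDL 28.5: wL³/(24EI) = 256.5/EI
  relative rotation θ_0 = (0 + 423.2)/EI = 423.2/EI
A unit hogging moment at B produces rotation L₁/(3EI) + L₂/(3EI) = 5.333/EI.
Compatibility: M_B·(L₁+L₂)/(3EI) = θ_0, giving M_B = 79.34 kN·m (hogging).

M_B = 79.34 kN·m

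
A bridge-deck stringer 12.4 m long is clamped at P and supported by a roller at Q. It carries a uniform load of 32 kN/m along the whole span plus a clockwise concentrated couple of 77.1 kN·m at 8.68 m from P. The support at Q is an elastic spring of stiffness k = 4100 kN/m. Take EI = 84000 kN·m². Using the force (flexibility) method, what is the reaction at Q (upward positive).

R_Q = 152.4 kN

Remove the prop at Q; the released (primary) structure is a cantilever built in at P.
Deflection at Q on the released cantilever, summing each load's contribution:
  UDL 32: wL⁴/(8EI) = 94569/EI
  clockwise couple 77.1 at a = 8.68: M₀a(2L − a)/(2EI) = 5394/EI
  δ_0 = 99963/EI
Flexibility coefficient — unit upward force at Q: δ_{QQ} = L³/(3EI) = 635.5/EI.
With EI = 84000 kN·m²: δ_0 = 1.19 m and δ_{QQ} = 0.007566 m/kN.
Compatibility — the spring shortens by R_Q/k under the reaction it provides: δ_0 − R_Q·δ_{QQ} = R_Q/k. With 1/k = 0.000244 m/kN, R_Q = δ_0 / (δ_{QQ} + 1/k) = 1.19 / (0.007566 + 0.000244) = 152.4 kN.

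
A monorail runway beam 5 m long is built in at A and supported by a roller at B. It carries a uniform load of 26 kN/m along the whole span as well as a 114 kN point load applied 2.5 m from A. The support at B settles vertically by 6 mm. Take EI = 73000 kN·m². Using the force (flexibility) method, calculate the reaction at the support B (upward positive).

Take the reaction at B as the redundant and release it; the primary structure is a cantilever fixed at A.
Free-end deflection of the primary structure under the applied loading (downward +):
  UDL 26: wL⁴/(8EI) = 2031/EI
  point load 114 at a = 2.5: Pa²(3L − a)/(6EI) = 1484/EI
  δ_0 = 3516/EI
Flexibility coefficient — unit upward force at B: δ_{BB} = L³/(3EI) = 41.67/EI.
With EI = 73000 kN·m²: δ_0 = 0.048159 m and δ_{BB} = 0.000571 m/kN.
Compatibility — the beam at B must follow the support down by 0.006 m: δ_0 − R_B·δ_{BB} = 0.006, so R_B = (0.048159 − 0.006)/0.000571 = 73.86 kN.

R_B = 73.86 kN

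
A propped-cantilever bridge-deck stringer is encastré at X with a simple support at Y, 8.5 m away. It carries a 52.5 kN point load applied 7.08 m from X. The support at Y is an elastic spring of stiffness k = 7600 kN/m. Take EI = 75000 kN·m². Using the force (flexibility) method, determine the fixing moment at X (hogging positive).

M_X = 51.66 kN·m

Release the roller at Y. Primary structure: cantilever fixed at X.
Free-end deflection of the primary structure under the applied loading (downward +):
  point load 52.5 at a = 7.08: Pa²(3L − a)/(6EI) = 8079/EI
Tip deflection under a unit load at Y: L³/(3EI) = 204.7/EI.
With EI = 75000 kN·m²: δ_0 = 0.10772 m and δ_{YY} = 0.002729 m/kN.
Compatibility — the spring shortens by R_Y/k under the reaction it provides: δ_0 − R_Y·δ_{YY} = R_Y/k. With 1/k = 0.000132 m/kN, R_Y = δ_0 / (δ_{YY} + 1/k) = 0.10772 / (0.002729 + 0.000132) = 37.65 kN.
Moment equilibrium about X: M_X = Σ(load moments about X) − R_Y·L = 371.7 − 37.65×8.5 = 51.66 kN·m.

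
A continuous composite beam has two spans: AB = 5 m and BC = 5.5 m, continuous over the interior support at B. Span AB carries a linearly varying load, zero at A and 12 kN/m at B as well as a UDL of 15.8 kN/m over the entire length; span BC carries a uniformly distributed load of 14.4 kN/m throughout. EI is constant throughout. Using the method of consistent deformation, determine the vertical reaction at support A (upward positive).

R_A = 37.19 kN

Insert a hinge at B; M_B is the redundant, and each span becomes simply supported.
Rotations at B on the released spans (each span's end-slope, ×1/EI):
  span AB: triangular load, peak 12: w₀L³/(45EI) = 33.33/EI
  span AB: UDL 15.8: wL³/(24EI) = 82.29/EI
  span BC: UDL 14.4: wL³/(24EI) = 99.83/EI
  relative rotation θ_0 = (115.6 + 99.83)/EI = 215.4/EI
A unit hogging moment at B produces rotation L₁/(3EI) + L₂/(3EI) = 3.5/EI.
Compatibility: M_B·(L₁+L₂)/(3EI) = θ_0, giving M_B = 61.56 kN·m (hogging).
Span AB, ΣM about A with M_B applied at B: R_B^{AB}·5 = 297.5 + 61.56, so R_B^{AB} = 71.81 kN and R_A = 109 − 71.81 = 37.19 kN.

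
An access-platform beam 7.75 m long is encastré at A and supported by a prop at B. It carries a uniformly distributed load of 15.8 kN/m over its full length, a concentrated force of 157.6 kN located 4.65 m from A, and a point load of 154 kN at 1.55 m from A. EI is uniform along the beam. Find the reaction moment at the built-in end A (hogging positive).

M_A = 495.7 kN·m

Choose R_B as the redundant. The primary structure is the cantilever fixed at A.
Primary-structure tip deflection at B by superposition:
  UDL 15.8: wL⁴/(8EI) = 7125/EI
  point load 157.6 at a = 4.65: Pa²(3L − a)/(6EI) = 10564/EI
  point load 154 at a = 1.55: Pa²(3L − a)/(6EI) = 1338/EI
  δ_0 = 19027/EI
Tip deflection under a unit load at B: L³/(3EI) = 155.2/EI.
Compatibility at B: δ_0 − R_B·δ_{BB} = 0, so R_B = 19027/155.2 = 122.6 kN.
Moment equilibrium about A: M_A = Σ(load moments about A) − R_B·L = 1446 − 122.6×7.75 = 495.7 kN·m.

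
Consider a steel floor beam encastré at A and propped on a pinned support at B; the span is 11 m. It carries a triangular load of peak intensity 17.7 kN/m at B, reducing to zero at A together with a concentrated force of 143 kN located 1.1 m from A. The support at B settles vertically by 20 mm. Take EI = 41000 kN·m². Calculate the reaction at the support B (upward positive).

R_B = 53.77 kN

Release the roller at B. Primary structure: cantilever fixed at A.
Free-end deflection of the primary structure under the applied loading (downward +):
  triangular load, peak 17.7 at the free end: 11w₀L⁴/(120EI) = 23755/EI
  point load 143 at a = 1.1: Pa²(3L − a)/(6EI) = 919.9/EI
  δ_0 = 24675/EI
Tip deflection under a unit load at B: L³/(3EI) = 443.7/EI.
With EI = 41000 kN·m²: δ_0 = 0.60183 m and δ_{BB} = 0.010821 m/kN.
Compatibility — the beam at B must follow the support down by 0.02 m: δ_0 − R_B·δ_{BB} = 0.02, so R_B = (0.60183 − 0.02)/0.010821 = 53.77 kN.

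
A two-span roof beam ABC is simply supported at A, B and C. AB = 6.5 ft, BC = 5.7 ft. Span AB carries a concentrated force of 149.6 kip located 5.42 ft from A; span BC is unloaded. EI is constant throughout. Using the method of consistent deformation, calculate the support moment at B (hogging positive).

Release continuity at B by inserting a hinge; the redundant is the internal moment M_B. The primary structure is two simply-supported spans AB and BC.
Discontinuity in slope at B on the released structure — sum the simple-span end rotations:
  span AB: point load 149.6 at a = 5.42: Pab(L + a)/(6LEI) = 267.6/EI
  relative rotation θ_0 = (267.6 + 0)/EI = 267.6/EI
A unit hogging moment at B produces rotation L₁/(3EI) + L₂/(3EI) = 4.067/EI.
Slope continuity at B: θ_0 = M_B·4.067/EI, so M_B = 267.6/4.067 = 65.82 kip·ft (hogging).

M_B = 65.82 kip·ft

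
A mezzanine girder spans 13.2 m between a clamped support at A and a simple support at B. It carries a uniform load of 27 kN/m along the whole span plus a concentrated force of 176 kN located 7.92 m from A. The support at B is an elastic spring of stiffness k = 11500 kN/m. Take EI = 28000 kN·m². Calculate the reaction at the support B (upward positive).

Release the roller at B. Primary structure: cantilever fixed at A.
Downward deflection at the released point B due to the loads:
  UDL 27: wL⁴/(8EI) = 102464/EI
  point load 176 at a = 7.92: Pa²(3L − a)/(6EI) = 58290/EI
  δ_0 = 160754/EI
Flexibility coefficient — unit upward force at B: δ_{BB} = L³/(3EI) = 766.7/EI.
With EI = 28000 kN·m²: δ_0 = 5.7412 m and δ_{BB} = 0.027381 m/kN.
Compatibility — the spring shortens by R_B/k under the reaction it provides: δ_0 − R_B·δ_{BB} = R_B/k. With 1/k = 0.000087 m/kN, R_B = δ_0 / (δ_{BB} + 1/k) = 5.7412 / (0.027381 + 0.000087) = 209 kN.

R_B = 209 kN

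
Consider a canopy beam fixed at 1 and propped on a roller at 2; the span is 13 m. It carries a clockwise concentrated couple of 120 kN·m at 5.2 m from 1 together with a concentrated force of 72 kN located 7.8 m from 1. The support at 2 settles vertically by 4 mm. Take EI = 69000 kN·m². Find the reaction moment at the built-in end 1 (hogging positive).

Release the roller at 2. Primary structure: cantilever fixed at 1.
Primary-structure tip deflection at 2 by superposition:
  clockwise couple 120 at a = 5.2: M₀a(2L − a)/(2EI) = 6490/EI
  point load 72 at a = 7.8: Pa²(3L − a)/(6EI) = 22778/EI
  δ_0 = 29268/EI
Flexibility coefficient — unit upward force at 2: δ_{22} = L³/(3EI) = 732.3/EI.
With EI = 69000 kN·m²: δ_0 = 0.42418 m and δ_{22} = 0.010614 m/kN.
Compatibility — the beam at 2 must follow the support down by 0.004 m: δ_0 − R_2·δ_{22} = 0.004, so R_2 = (0.42418 − 0.004)/0.010614 = 39.59 kN.
Moment equilibrium about 1: M_1 = Σ(load moments about 1) − R_2·L = 681.6 − 39.59×13 = 166.9 kN·m.

M_1 = 166.9 kN·m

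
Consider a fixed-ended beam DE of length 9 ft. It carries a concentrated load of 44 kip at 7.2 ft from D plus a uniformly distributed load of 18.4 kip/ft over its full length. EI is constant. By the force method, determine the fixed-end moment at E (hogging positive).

Take the two fixed-end moments M_D, M_E as redundants; the released structure is the simple span DE.
Simple-span end rotations at D and E under the given loads:
  at D: point load 44 at a = 7.2: Pab(L + b)/(6LEI) = 114/EI
  at E: point load 44 at a = 7.2: Pab(L + a)/(6LEI) = 171.1/EI
  at D: UDL 18.4: wL³/(24EI) = 558.9/EI
  at E: UDL 18.4: wL³/(24EI) = 558.9/EI
  θ_D0 = 672.9/EI,  θ_E0 = 730/EI
Flexibility coefficients: a unit moment at one end gives L/(3EI) there and L/(6EI) at the far end, so f₁₁ = f₂₂ = 3/EI and f₁₂ = f₂₁ = 1.5/EI.
Compatibility — zero rotation at each built-in end:
  3 M_D + 1.5 M_E = 672.9
  1.5 M_D + 3 M_E = 730
Solving the pair gives M_D = 136.9 kip·ft and M_E = 174.9 kip·ft (hogging).

M_E = 174.9 kip·ft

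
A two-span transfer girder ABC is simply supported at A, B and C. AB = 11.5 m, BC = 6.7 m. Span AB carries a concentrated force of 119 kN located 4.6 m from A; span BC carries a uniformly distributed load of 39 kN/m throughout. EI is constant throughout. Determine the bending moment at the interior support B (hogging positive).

Take M_B as the redundant. Released structure: two simple spans AB and BC with a hinge at B.
Rotations at B on the released spans (each span's end-slope, ×1/EI):
  span AB: point load 119 at a = 4.6: Pab(L + a)/(6LEI) = 881.3/EI
  span BC: UDL 39: wL³/(24EI) = 488.7/EI
  relative rotation θ_0 = (881.3 + 488.7)/EI = 1370/EI
A unit hogging moment at B produces rotation L₁/(3EI) + L₂/(3EI) = 6.067/EI.
Slope continuity at B: θ_0 = M_B·6.067/EI, so M_B = 1370/6.067 = 225.8 kN·m (hogging).

M_B = 225.8 kN·m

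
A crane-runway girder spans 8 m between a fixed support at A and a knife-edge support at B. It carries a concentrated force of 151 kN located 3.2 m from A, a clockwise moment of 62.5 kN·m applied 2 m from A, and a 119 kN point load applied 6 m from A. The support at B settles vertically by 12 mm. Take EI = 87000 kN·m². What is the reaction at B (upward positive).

Take the reaction at B as the redundant and release it; the primary structure is a cantilever fixed at A.
Free-end deflection of the primary structure under the applied loading (downward +):
  point load 151 at a = 3.2: Pa²(3L − a)/(6EI) = 5360/EI
  clockwise couple 62.5 at a = 2: M₀a(2L − a)/(2EI) = 875/EI
  point load 119 at a = 6: Pa²(3L − a)/(6EI) = 12852/EI
  δ_0 = 19087/EI
Flexibility coefficient — unit upward force at B: δ_{BB} = L³/(3EI) = 170.7/EI.
With EI = 87000 kN·m²: δ_0 = 0.21939 m and δ_{BB} = 0.001962 m/kN.
Compatibility — the beam at B must follow the support down by 0.012 m: δ_0 − R_B·δ_{BB} = 0.012, so R_B = (0.21939 − 0.012)/0.001962 = 105.7 kN.

R_B = 105.7 kN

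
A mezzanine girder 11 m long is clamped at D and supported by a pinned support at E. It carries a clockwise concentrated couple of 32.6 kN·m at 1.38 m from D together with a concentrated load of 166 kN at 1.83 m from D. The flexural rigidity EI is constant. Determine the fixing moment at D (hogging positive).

M_D = 253.3 kN·m

Release the roller at E. Primary structure: cantilever fixed at D.
Deflection at E on the released cantilever, summing each load's contribution:
  clockwise couple 32.6 at a = 1.38: M₀a(2L − a)/(2EI) = 463.8/EI
  point load 166 at a = 1.83: Pa²(3L − a)/(6EI) = 2888/EI
  δ_0 = 3352/EI
Flexibility coefficient — unit upward force at E: δ_{EE} = L³/(3EI) = 443.7/EI.
Compatibility at E: δ_0 − R_E·δ_{EE} = 0, so R_E = 3352/443.7 = 7.555 kN.
Moment equilibrium about D: M_D = Σ(load moments about D) − R_E·L = 336.4 − 7.555×11 = 253.3 kN·m.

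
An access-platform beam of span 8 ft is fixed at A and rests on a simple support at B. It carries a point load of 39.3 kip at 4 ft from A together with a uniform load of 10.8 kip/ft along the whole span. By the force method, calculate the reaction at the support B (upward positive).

Choose R_B as the redundant. The primary structure is the cantilever fixed at A.
Primary-structure tip deflection at B by superposition:
  point load 39.3 at a = 4: Pa²(3L − a)/(6EI) = 2096/EI
  UDL 10.8: wL⁴/(8EI) = 5530/EI
  δ_0 = 7626/EI
Tip deflection under a unit load at B: L³/(3EI) = 170.7/EI.
The prop prevents deflection at B: R_B = δ_0/δ_{BB} = 7626/170.7 = 44.68 kip.

R_B = 44.68 kip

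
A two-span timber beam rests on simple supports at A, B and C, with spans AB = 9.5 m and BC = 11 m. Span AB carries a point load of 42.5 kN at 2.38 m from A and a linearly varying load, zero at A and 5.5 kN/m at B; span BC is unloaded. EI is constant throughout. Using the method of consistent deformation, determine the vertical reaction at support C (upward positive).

Insert a hinge at B; M_B is the redundant, and each span becomes simply supported.
Rotations at B on the released spans (each span's end-slope, ×1/EI):
  span AB: point load 42.5 at a = 2.38: Pab(L + a)/(6LEI) = 150.1/EI
  span AB: triangular load, peak 5.5: w₀L³/(45EI) = 104.8/EI
  relative rotation θ_0 = (254.9 + 0)/EI = 254.9/EI
A unit hogging moment at B produces rotation L₁/(3EI) + L₂/(3EI) = 6.833/EI.
Slope continuity at B: θ_0 = M_B·6.833/EI, so M_B = 254.9/6.833 = 37.3 kN·m (hogging).
Span BC, ΣM about C: R_B^{BC}·11 = 0 + 37.3, so R_B^{BC} = 3.391 kN and R_C = 0 − 3.391 = -3.391 kN.

R_C = -3.391 kN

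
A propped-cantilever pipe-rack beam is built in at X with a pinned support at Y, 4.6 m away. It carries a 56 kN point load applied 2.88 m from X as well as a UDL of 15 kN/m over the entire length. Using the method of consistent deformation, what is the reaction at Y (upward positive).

Remove the prop at Y; the released (primary) structure is a cantilever built in at X.
Free-end deflection of the primary structure under the applied loading (downward +):
  point load 56 at a = 2.88: Pa²(3L − a)/(6EI) = 845.4/EI
  UDL 15: wL⁴/(8EI) = 839.5/EI
  δ_0 = 1685/EI
Flexibility coefficient — unit upward force at Y: δ_{YY} = L³/(3EI) = 32.45/EI.
The prop prevents deflection at Y: R_Y = δ_0/δ_{YY} = 1685/32.45 = 51.93 kN.

R_Y = 51.93 kN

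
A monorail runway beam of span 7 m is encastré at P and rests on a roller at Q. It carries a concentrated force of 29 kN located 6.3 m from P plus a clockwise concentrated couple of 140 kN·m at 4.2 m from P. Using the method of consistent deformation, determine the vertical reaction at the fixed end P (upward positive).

Take the reaction at Q as the redundant and release it; the primary structure is a cantilever fixed at P.
Primary-structure tip deflection at Q by superposition:
  point load 29 at a = 6.3: Pa²(3L − a)/(6EI) = 2820/EI
  clockwise couple 140 at a = 4.2: M₀a(2L − a)/(2EI) = 2881/EI
  δ_0 = 5701/EI
Tip deflection under a unit load at Q: L³/(3EI) = 114.3/EI.
The prop prevents deflection at Q: R_Q = δ_0/δ_{QQ} = 5701/114.3 = 49.86 kN.
Vertical equilibrium: R_P = ΣP − R_Q = 29 − 49.86 = -20.86 kN.

R_P = -20.86 kN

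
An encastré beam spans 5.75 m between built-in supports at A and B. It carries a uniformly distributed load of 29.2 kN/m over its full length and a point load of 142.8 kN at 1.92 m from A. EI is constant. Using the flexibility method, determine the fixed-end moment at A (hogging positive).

M_A = 202.1 kN·m

Take the two fixed-end moments M_A, M_B as redundants; the released structure is the simple span AB.
Simple-span end rotations at A and B under the given loads:
  at A: UDL 29.2: wL³/(24EI) = 231.3/EI
  at B: UDL 29.2: wL³/(24EI) = 231.3/EI
  at A: point load 142.8 at a = 1.92: Pab(L + b)/(6LEI) = 291.6/EI
  at B: point load 142.8 at a = 1.92: Pab(L + a)/(6LEI) = 233.5/EI
  θ_A0 = 522.9/EI,  θ_B0 = 464.8/EI
Flexibility coefficients: a unit moment at one end gives L/(3EI) there and L/(6EI) at the far end, so f₁₁ = f₂₂ = 1.917/EI and f₁₂ = f₂₁ = 0.9583/EI.
Compatibility — zero rotation at each built-in end:
  1.917 M_A + 0.9583 M_B = 522.9
  0.9583 M_A + 1.917 M_B = 464.8
Solving the pair gives M_A = 202.1 kN·m and M_B = 141.4 kN·m (hogging).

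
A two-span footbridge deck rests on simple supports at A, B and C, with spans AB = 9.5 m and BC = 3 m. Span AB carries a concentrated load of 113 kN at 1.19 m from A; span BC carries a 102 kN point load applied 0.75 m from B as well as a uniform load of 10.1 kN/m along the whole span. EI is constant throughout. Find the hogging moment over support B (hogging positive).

Take M_B as the redundant. Released structure: two simple spans AB and BC with a hinge at B.
End slopes at the hinge B, treating each span as simply supported:
  span AB: point load 113 at a = 1.19: Pab(L + a)/(6LEI) = 209.6/EI
  span BC: point load 102 at a = 0.75: Pab(L + b)/(6LEI) = 50.2/EI
  span BC: UDL 10.1: wL³/(24EI) = 11.36/EI
  relative rotation θ_0 = (209.6 + 61.57)/EI = 271.1/EI
A unit hogging moment at B produces rotation L₁/(3EI) + L₂/(3EI) = 4.167/EI.
Compatibility: M_B·(L₁+L₂)/(3EI) = θ_0, giving M_B = 65.07 kN·m (hogging).

M_B = 65.07 kN·m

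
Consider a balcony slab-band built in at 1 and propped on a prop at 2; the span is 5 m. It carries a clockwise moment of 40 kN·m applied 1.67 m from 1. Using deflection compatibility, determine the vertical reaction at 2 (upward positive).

R_2 = 6.677 kN

Choose R_2 as the redundant. The primary structure is the cantilever fixed at 1.
Free-end deflection of the primary structure under the applied loading (downward +):
  clockwise couple 40 at a = 1.67: M₀a(2L − a)/(2EI) = 278.2/EI
Tip deflection under a unit load at 2: L³/(3EI) = 41.67/EI.
The prop prevents deflection at 2: R_2 = δ_0/δ_{22} = 278.2/41.67 = 6.677 kN.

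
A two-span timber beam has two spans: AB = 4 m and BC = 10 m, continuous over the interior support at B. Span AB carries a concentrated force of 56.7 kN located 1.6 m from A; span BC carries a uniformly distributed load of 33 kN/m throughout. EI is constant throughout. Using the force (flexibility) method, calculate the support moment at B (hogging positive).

Take M_B as the redundant. Released structure: two simple spans AB and BC with a hinge at B.
End slopes at the hinge B, treating each span as simply supported:
  span AB: point load 56.7 at a = 1.6: Pab(L + a)/(6LEI) = 50.8/EI
  span BC: UDL 33: wL³/(24EI) = 1375/EI
  relative rotation θ_0 = (50.8 + 1375)/EI = 1426/EI
A unit hogging moment at B produces rotation L₁/(3EI) + L₂/(3EI) = 4.667/EI.
Compatibility: M_B·(L₁+L₂)/(3EI) = θ_0, giving M_B = 305.5 kN·m (hogging).

M_B = 305.5 kN·m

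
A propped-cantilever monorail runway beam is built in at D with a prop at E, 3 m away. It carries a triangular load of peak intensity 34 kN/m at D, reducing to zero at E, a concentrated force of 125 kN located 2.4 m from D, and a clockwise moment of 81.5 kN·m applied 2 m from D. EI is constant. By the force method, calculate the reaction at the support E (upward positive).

Choose R_E as the redundant. The primary structure is the cantilever fixed at D.
Deflection at E on the released cantilever, summing each load's contribution:
  triangular load, peak 34 at the fixed end: w₀L⁴/(30EI) = 91.8/EI
  point load 125 at a = 2.4: Pa²(3L − a)/(6EI) = 792/EI
  clockwise couple 81.5 at a = 2: M₀a(2L − a)/(2EI) = 326/EI
  δ_0 = 1210/EI
Flexibility coefficient — unit upward force at E: δ_{EE} = L³/(3EI) = 9/EI.
The prop prevents deflection at E: R_E = δ_0/δ_{EE} = 1210/9 = 134.4 kN.

R_E = 134.4 kN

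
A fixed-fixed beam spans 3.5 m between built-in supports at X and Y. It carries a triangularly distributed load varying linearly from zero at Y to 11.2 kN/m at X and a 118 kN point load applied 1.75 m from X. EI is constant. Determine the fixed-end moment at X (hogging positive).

M_X = 58.48 kN·m

Release both end moments; the primary structure is a simply-supported span XY with redundants M_X and M_Y.
On the primary (simply-supported) span, the end slopes from the loading are:
  at X: triangular load, peak 11.2: w₀L³/(45EI) = 10.67/EI
  at Y: triangular load, peak 11.2: 7w₀L³/(360EI) = 9.337/EI
  at X: point load 118 at a = 1.75: Pab(L + b)/(6LEI) = 90.34/EI
  at Y: point load 118 at a = 1.75: Pab(L + a)/(6LEI) = 90.34/EI
  θ_X0 = 101/EI,  θ_Y0 = 99.68/EI
Flexibility coefficients: a unit moment at one end gives L/(3EI) there and L/(6EI) at the far end, so f₁₁ = f₂₂ = 1.167/EI and f₁₂ = f₂₁ = 0.5833/EI.
Compatibility — zero rotation at each built-in end:
  1.167 M_X + 0.5833 M_Y = 101
  0.5833 M_X + 1.167 M_Y = 99.68
Solving the pair gives M_X = 58.48 kN·m and M_Y = 56.2 kN·m (hogging).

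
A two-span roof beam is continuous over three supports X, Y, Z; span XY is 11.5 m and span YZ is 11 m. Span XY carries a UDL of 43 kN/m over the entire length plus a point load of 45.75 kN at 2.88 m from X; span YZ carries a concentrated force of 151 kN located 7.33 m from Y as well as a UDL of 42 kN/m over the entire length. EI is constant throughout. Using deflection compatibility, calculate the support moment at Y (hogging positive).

Release continuity at Y by inserting a hinge; the redundant is the internal moment M_Y. The primary structure is two simply-supported spans XY and YZ.
Discontinuity in slope at Y on the released structure — sum the simple-span end rotations:
  span XY: UDL 43: wL³/(24EI) = 2725/EI
  span XY: point load 45.75 at a = 2.88: Pab(L + a)/(6LEI) = 236.7/EI
  span YZ: point load 151 at a = 7.33: Pab(L + b)/(6LEI) = 902.9/EI
  span YZ: UDL 42: wL³/(24EI) = 2329/EI
  relative rotation θ_0 = (2962 + 3232)/EI = 6194/EI
A unit hogging moment at Y produces rotation L₁/(3EI) + L₂/(3EI) = 7.5/EI.
Slope continuity at Y: θ_0 = M_Y·7.5/EI, so M_Y = 6194/7.5 = 825.8 kN·m (hogging).

M_Y = 825.8 kN·m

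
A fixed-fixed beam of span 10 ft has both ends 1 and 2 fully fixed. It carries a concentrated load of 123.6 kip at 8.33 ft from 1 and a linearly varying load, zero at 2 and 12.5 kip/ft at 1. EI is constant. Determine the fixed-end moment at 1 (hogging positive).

Release both end moments; the primary structure is a simply-supported span 12 with redundants M_1 and M_2.
End rotations of the released simple span under the applied load (×1/EI):
  at 1: point load 123.6 at a = 8.33: Pab(L + b)/(6LEI) = 334.4/EI
  at 2: point load 123.6 at a = 8.33: Pab(L + a)/(6LEI) = 525.3/EI
  at 1: triangular load, peak 12.5: w₀L³/(45EI) = 277.8/EI
  at 2: triangular load, peak 12.5: 7w₀L³/(360EI) = 243.1/EI
  θ_10 = 612.2/EI,  θ_20 = 768.3/EI
Flexibility coefficients: a unit moment at one end gives L/(3EI) there and L/(6EI) at the far end, so f₁₁ = f₂₂ = 3.333/EI and f₁₂ = f₂₁ = 1.667/EI.
Compatibility — zero rotation at each built-in end:
  3.333 M_1 + 1.667 M_2 = 612.2
  1.667 M_1 + 3.333 M_2 = 768.3
Solving the pair gives M_1 = 91.21 kip·ft and M_2 = 184.9 kip·ft (hogging).

M_1 = 91.21 kip·ft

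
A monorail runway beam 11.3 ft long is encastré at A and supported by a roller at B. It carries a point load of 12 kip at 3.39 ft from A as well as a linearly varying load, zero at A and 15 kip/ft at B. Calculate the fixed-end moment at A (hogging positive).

Release the roller at B. Primary structure: cantilever fixed at A.
Deflection at B on the released cantilever, summing each load's contribution:
  point load 12 at a = 3.39: Pa²(3L − a)/(6EI) = 701.2/EI
  triangular load, peak 15 at the free end: 11w₀L⁴/(120EI) = 22419/EI
  δ_0 = 23120/EI
Flexibility coefficient — unit upward force at B: δ_{BB} = L³/(3EI) = 481/EI.
The prop prevents deflection at B: R_B = δ_0/δ_{BB} = 23120/481 = 48.07 kip.
Moment equilibrium about A: M_A = Σ(load moments about A) − R_B·L = 679.1 − 48.07×11.3 = 135.9 kip·ft.

M_A = 135.9 kip·ft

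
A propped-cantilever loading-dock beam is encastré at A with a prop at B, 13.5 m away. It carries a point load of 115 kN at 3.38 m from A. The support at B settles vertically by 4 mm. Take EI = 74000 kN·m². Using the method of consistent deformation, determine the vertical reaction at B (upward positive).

Choose R_B as the redundant. The primary structure is the cantilever fixed at A.
Free-end deflection of the primary structure under the applied loading (downward +):
  point load 115 at a = 3.38: Pa²(3L − a)/(6EI) = 8128/EI
Tip deflection under a unit load at B: L³/(3EI) = 820.1/EI.
With EI = 74000 kN·m²: δ_0 = 0.10984 m and δ_{BB} = 0.011083 m/kN.
Compatibility — the beam at B must follow the support down by 0.004 m: δ_0 − R_B·δ_{BB} = 0.004, so R_B = (0.10984 − 0.004)/0.011083 = 9.55 kN.

R_B = 9.55 kN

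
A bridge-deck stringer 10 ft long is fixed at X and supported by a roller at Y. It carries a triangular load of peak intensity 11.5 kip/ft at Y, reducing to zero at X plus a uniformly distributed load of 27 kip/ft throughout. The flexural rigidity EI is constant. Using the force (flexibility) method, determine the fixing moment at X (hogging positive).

M_X = 404.6 kip·ft

Release the roller at Y. Primary structure: cantilever fixed at X.
Primary-structure tip deflection at Y by superposition:
  triangular load, peak 11.5 at the free end: 11w₀L⁴/(120EI) = 10542/EI
  UDL 27: wL⁴/(8EI) = 33750/EI
  δ_0 = 44292/EI
Tip deflection under a unit load at Y: L³/(3EI) = 333.3/EI.
Compatibility at Y: δ_0 − R_Y·δ_{YY} = 0, so R_Y = 44292/333.3 = 132.9 kip.
Moment equilibrium about X: M_X = Σ(load moments about X) − R_Y·L = 1733 − 132.9×10 = 404.6 kip·ft.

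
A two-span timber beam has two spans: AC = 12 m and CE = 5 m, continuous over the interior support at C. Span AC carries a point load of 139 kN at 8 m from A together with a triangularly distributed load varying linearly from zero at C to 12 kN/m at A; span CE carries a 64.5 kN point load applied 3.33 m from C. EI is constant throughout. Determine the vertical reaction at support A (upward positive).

Insert a hinge at C; M_C is the redundant, and each span becomes simply supported.
End slopes at the hinge C, treating each span as simply supported:
  span AC: point load 139 at a = 8: Pab(L + a)/(6LEI) = 1236/EI
  span AC: triangular load, peak 12: 7w₀L³/(360EI) = 403.2/EI
  span CE: point load 64.5 at a = 3.33: Pab(L + b)/(6LEI) = 79.75/EI
  relative rotation θ_0 = (1639 + 79.75)/EI = 1719/EI
A unit hogging moment at C produces rotation L₁/(3EI) + L₂/(3EI) = 5.667/EI.
Compatibility: M_C·(L₁+L₂)/(3EI) = θ_0, giving M_C = 303.3 kN·m (hogging).
Span AC, ΣM about A with M_C applied at C: R_C^{AC}·12 = 1400 + 303.3, so R_C^{AC} = 141.9 kN and R_A = 211 − 141.9 = 69.06 kN.

R_A = 69.06 kN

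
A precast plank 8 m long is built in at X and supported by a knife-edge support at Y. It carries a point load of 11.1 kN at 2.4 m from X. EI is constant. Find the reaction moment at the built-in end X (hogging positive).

Release the roller at Y. Primary structure: cantilever fixed at X.
Primary-structure tip deflection at Y by superposition:
  point load 11.1 at a = 2.4: Pa²(3L − a)/(6EI) = 230.2/EI
Flexibility coefficient — unit upward force at Y: δ_{YY} = L³/(3EI) = 170.7/EI.
Compatibility at Y: δ_0 − R_Y·δ_{YY} = 0, so R_Y = 230.2/170.7 = 1.349 kN.
Moment equilibrium about X: M_X = Σ(load moments about X) − R_Y·L = 26.64 − 1.349×8 = 15.85 kN·m.

M_X = 15.85 kN·m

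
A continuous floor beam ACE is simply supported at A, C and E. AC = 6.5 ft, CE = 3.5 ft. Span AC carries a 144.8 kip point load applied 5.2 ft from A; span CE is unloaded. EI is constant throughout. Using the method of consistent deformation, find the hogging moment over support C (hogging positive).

Take M_C as the redundant. Released structure: two simple spans AC and CE with a hinge at C.
End slopes at the hinge C, treating each span as simply supported:
  span AC: point load 144.8 at a = 5.2: Pab(L + a)/(6LEI) = 293.7/EI
  relative rotation θ_0 = (293.7 + 0)/EI = 293.7/EI
A unit hogging moment at C produces rotation L₁/(3EI) + L₂/(3EI) = 3.333/EI.
Compatibility: M_C·(L₁+L₂)/(3EI) = θ_0, giving M_C = 88.1 kip·ft (hogging).

M_C = 88.1 kip·ft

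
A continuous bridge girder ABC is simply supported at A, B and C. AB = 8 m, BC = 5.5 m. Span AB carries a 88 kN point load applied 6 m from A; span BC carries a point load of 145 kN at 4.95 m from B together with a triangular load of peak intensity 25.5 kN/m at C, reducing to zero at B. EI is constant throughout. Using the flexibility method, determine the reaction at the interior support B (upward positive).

R_B = 135.4 kN

Release continuity at B by inserting a hinge; the redundant is the internal moment M_B. The primary structure is two simply-supported spans AB and BC.
Discontinuity in slope at B on the released structure — sum the simple-span end rotations:
  span AB: point load 88 at a = 6: Pab(L + a)/(6LEI) = 308/EI
  span BC: point load 145 at a = 4.95: Pab(L + b)/(6LEI) = 72.37/EI
  span BC: triangular load, peak 25.5: 7w₀L³/(360EI) = 82.49/EI
  relative rotation θ_0 = (308 + 154.9)/EI = 462.9/EI
A unit hogging moment at B produces rotation L₁/(3EI) + L₂/(3EI) = 4.5/EI.
Slope continuity at B: θ_0 = M_B·4.5/EI, so M_B = 462.9/4.5 = 102.9 kN·m (hogging).
Span AB, ΣM about A with M_B applied at B: R_B^{AB}·8 = 528 + 102.9, so R_B^{AB} = 78.86 kN and R_A = 88 − 78.86 = 9.143 kN.
Span BC, ΣM about C: R_B^{BC}·5.5 = 208.3 + 102.9, so R_B^{BC} = 56.58 kN and R_C = 215.1 − 56.58 = 158.5 kN.
R_B = 78.86 + 56.58 = 135.4 kN.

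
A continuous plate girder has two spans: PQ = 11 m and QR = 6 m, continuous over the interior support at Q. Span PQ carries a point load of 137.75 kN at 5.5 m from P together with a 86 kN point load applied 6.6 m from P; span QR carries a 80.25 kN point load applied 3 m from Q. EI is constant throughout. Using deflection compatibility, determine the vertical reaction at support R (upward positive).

R_R = -15.41 kN

Take M_Q as the redundant. Released structure: two simple spans PQ and QR with a hinge at Q.
Discontinuity in slope at Q on the released structure — sum the simple-span end rotations:
  span PQ: point load 137.75 at a = 5.5: Pab(L + a)/(6LEI) = 1042/EI
  span PQ: point load 86 at a = 6.6: Pab(L + a)/(6LEI) = 666/EI
  span QR: point load 80.25 at a = 3: Pab(L + b)/(6LEI) = 180.6/EI
  relative rotation θ_0 = (1708 + 180.6)/EI = 1888/EI
A unit hogging moment at Q produces rotation L₁/(3EI) + L₂/(3EI) = 5.667/EI.
Compatibility: M_Q·(L₁+L₂)/(3EI) = θ_0, giving M_Q = 333.2 kN·m (hogging).
Span QR, ΣM about R: R_Q^{QR}·6 = 240.8 + 333.2, so R_Q^{QR} = 95.66 kN and R_R = 80.25 − 95.66 = -15.41 kN.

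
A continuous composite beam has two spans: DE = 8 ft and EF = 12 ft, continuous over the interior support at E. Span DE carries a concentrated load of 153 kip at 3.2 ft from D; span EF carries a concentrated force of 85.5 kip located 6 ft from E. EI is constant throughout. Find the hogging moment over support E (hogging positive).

M_E = 197.7 kip·ft

Release continuity at E by inserting a hinge; the redundant is the internal moment M_E. The primary structure is two simply-supported spans DE and EF.
Discontinuity in slope at E on the released structure — sum the simple-span end rotations:
  span DE: point load 153 at a = 3.2: Pab(L + a)/(6LEI) = 548.4/EI
  span EF: point load 85.5 at a = 6: Pab(L + b)/(6LEI) = 769.5/EI
  relative rotation θ_0 = (548.4 + 769.5)/EI = 1318/EI
A unit hogging moment at E produces rotation L₁/(3EI) + L₂/(3EI) = 6.667/EI.
Slope continuity at E: θ_0 = M_E·6.667/EI, so M_E = 1318/6.667 = 197.7 kip·ft (hogging).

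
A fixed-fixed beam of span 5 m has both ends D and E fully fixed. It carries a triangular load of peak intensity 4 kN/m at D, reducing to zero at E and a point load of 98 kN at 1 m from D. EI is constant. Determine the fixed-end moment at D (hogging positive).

M_D = 67.72 kN·m

Release both end moments; the primary structure is a simply-supported span DE with redundants M_D and M_E.
On the primary (simply-supported) span, the end slopes from the loading are:
  at D: triangular load, peak 4: w₀L³/(45EI) = 11.11/EI
  at E: triangular load, peak 4: 7w₀L³/(360EI) = 9.722/EI
  at D: point load 98 at a = 1: Pab(L + b)/(6LEI) = 117.6/EI
  at E: point load 98 at a = 1: Pab(L + a)/(6LEI) = 78.4/EI
  θ_D0 = 128.7/EI,  θ_E0 = 88.12/EI
Flexibility coefficients: a unit moment at one end gives L/(3EI) there and L/(6EI) at the far end, so f₁₁ = f₂₂ = 1.667/EI and f₁₂ = f₂₁ = 0.8333/EI.
Compatibility — zero rotation at each built-in end:
  1.667 M_D + 0.8333 M_E = 128.7
  0.8333 M_D + 1.667 M_E = 88.12
Solving the pair gives M_D = 67.72 kN·m and M_E = 19.01 kN·m (hogging).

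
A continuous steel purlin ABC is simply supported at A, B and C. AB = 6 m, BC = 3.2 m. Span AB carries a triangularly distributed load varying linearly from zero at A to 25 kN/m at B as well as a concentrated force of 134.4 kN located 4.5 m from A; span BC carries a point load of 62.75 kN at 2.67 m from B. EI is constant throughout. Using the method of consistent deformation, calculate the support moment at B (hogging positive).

Take M_B as the redundant. Released structure: two simple spans AB and BC with a hinge at B.
Rotations at B on the released spans (each span's end-slope, ×1/EI):
  span AB: triangular load, peak 25: w₀L³/(45EI) = 120/EI
  span AB: point load 134.4 at a = 4.5: Pab(L + a)/(6LEI) = 264.6/EI
  span BC: point load 62.75 at a = 2.67: Pab(L + b)/(6LEI) = 17.25/EI
  relative rotation θ_0 = (384.6 + 17.25)/EI = 401.9/EI
A unit hogging moment at B produces rotation L₁/(3EI) + L₂/(3EI) = 3.067/EI.
Slope continuity at B: θ_0 = M_B·3.067/EI, so M_B = 401.9/3.067 = 131 kN·m (hogging).

M_B = 131 kN·m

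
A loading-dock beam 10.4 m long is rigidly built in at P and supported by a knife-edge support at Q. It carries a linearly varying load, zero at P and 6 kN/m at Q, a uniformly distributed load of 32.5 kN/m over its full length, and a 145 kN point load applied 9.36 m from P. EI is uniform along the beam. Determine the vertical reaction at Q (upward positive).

R_Q = 267.2 kN

Release the roller at Q. Primary structure: cantilever fixed at P.
Deflection at Q on the released cantilever, summing each load's contribution:
  triangular load, peak 6 at the free end: 11w₀L⁴/(120EI) = 6434/EI
  UDL 32.5: wL⁴/(8EI) = 47526/EI
  point load 145 at a = 9.36: Pa²(3L − a)/(6EI) = 46240/EI
  δ_0 = 100200/EI
Flexibility coefficient — unit upward force at Q: δ_{QQ} = L³/(3EI) = 375/EI.
Compatibility at Q: δ_0 − R_Q·δ_{QQ} = 0, so R_Q = 100200/375 = 267.2 kN.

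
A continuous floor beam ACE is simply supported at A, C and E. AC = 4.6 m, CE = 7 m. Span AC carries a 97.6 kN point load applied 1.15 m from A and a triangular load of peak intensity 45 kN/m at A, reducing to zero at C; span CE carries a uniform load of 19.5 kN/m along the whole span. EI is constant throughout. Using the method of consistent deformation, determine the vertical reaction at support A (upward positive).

Insert a hinge at C; M_C is the redundant, and each span becomes simply supported.
Rotations at C on the released spans (each span's end-slope, ×1/EI):
  span AC: point load 97.6 at a = 1.15: Pab(L + a)/(6LEI) = 80.67/EI
  span AC: triangular load, peak 45: 7w₀L³/(360EI) = 85.17/EI
  span CE: UDL 19.5: wL³/(24EI) = 278.7/EI
  relative rotation θ_0 = (165.8 + 278.7)/EI = 444.5/EI
A unit hogging moment at C produces rotation L₁/(3EI) + L₂/(3EI) = 3.867/EI.
Slope continuity at C: θ_0 = M_C·3.867/EI, so M_C = 444.5/3.867 = 115 kN·m (hogging).
Span AC, ΣM about A with M_C applied at C: R_C^{AC}·4.6 = 270.9 + 115, so R_C^{AC} = 83.89 kN and R_A = 201.1 − 83.89 = 117.2 kN.

R_A = 117.2 kN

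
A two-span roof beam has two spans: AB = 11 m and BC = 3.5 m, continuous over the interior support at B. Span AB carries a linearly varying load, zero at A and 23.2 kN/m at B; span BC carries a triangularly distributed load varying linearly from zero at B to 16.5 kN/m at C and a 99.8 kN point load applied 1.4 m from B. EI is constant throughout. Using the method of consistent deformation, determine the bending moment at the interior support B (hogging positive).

M_B = 161 kN·m

Release continuity at B by inserting a hinge; the redundant is the internal moment M_B. The primary structure is two simply-supported spans AB and BC.
End slopes at the hinge B, treating each span as simply supported:
  span AB: triangular load, peak 23.2: w₀L³/(45EI) = 686.2/EI
  span BC: triangular load, peak 16.5: 7w₀L³/(360EI) = 13.76/EI
  span BC: point load 99.8 at a = 1.4: Pab(L + b)/(6LEI) = 78.24/EI
  relative rotation θ_0 = (686.2 + 92)/EI = 778.2/EI
A unit hogging moment at B produces rotation L₁/(3EI) + L₂/(3EI) = 4.833/EI.
Compatibility: M_B·(L₁+L₂)/(3EI) = θ_0, giving M_B = 161 kN·m (hogging).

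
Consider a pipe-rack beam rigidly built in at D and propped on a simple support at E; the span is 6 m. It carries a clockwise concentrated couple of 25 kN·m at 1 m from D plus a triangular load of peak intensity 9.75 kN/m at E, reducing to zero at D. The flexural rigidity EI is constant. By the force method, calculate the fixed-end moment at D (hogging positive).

Remove the prop at E; the released (primary) structure is a cantilever built in at D.
Downward deflection at the released point E due to the loads:
  clockwise couple 25 at a = 1: M₀a(2L − a)/(2EI) = 137.5/EI
  triangular load, peak 9.75 at the free end: 11w₀L⁴/(120EI) = 1158/EI
  δ_0 = 1296/EI
Flexibility coefficient — unit upward force at E: δ_{EE} = L³/(3EI) = 72/EI.
Compatibility at E: δ_0 − R_E·δ_{EE} = 0, so R_E = 1296/72 = 18 kN.
Moment equilibrium about D: M_D = Σ(load moments about D) − R_E·L = 142 − 18×6 = 34.02 kN·m.

M_D = 34.02 kN·m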